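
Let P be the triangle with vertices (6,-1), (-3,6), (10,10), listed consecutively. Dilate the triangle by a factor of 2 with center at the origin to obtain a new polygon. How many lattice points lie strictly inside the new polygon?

252

The shoelace formula gives twice the area as |(6·6 − (-3)·(-1)) + ((-3)·10 − 10·6) + (10·(-1) − 6·10)| = 127, so the area is 63.5.
The number of boundary lattice points is Σ gcd(|Δx|,|Δy|) = gcd(9,7) + gcd(13,4) + gcd(4,11) = 1+1+1 = 3.
Scaling by 2 multiplies the area by 2² = 4 (so the new area is 254) and multiplies the boundary lattice-point count by 2, giving 6.
By Pick's theorem, the interior count of the dilated polygon is 254 − 6/2 + 1 = 252.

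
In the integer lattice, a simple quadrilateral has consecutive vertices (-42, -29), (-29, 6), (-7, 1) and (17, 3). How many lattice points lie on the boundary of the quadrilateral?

5

The number of boundary lattice points is Σ gcd(|Δx|,|Δy|) = gcd(13,35) + gcd(22,5) + gcd(24,2) + gcd(59,32) = 1+1+2+1 = 5.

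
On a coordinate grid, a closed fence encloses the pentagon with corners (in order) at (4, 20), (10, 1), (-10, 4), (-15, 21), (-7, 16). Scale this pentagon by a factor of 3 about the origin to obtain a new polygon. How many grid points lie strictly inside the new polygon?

Using the shoelace formula, 2A = |(4·1 − 10·20) + (10·4 − (-10)·1) + ((-10)·21 − (-15)·4) + ((-15)·16 − (-7)·21) + ((-7)·20 − 4·16)| = 593, so the area is 296.5.
Along each edge there are gcd(|Δx|,|Δy|)+1 lattice points, so counting each shared vertex once the boundary has gcd(6,19) + gcd(20,3) + gcd(5,17) + gcd(8,5) + gcd(11,4) = 1+1+1+1+1 = 5.
Scaling by 3 multiplies the area by 3² = 9 (so the new area is 2668.5) and multiplies the boundary lattice-point count by 3, giving 15.
By Pick's theorem, the interior count of the dilated polygon is 2668.5 − 15/2 + 1 = 2662.

2662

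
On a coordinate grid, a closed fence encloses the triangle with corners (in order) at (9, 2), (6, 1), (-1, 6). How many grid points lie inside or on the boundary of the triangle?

The shoelace formula gives twice the area as |(9·1 − 6·2) + (6·6 − (-1)·1) + ((-1)·2 − 9·6)| = 22, so the area is 11.
The number of boundary lattice points is Σ gcd(|Δx|,|Δy|) = gcd(3,1) + gcd(7,5) + gcd(10,4) = 1+1+2 = 4.
Pick's theorem gives I = A − B/2 + 1 = 11 − 4/2 + 1 = 10, so the closed region contains I + B = 10 + 4 = 14 lattice points.

14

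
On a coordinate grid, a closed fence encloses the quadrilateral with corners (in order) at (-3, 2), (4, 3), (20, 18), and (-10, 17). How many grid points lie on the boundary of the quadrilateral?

4

Summing gcd(|Δx|,|Δy|) over the edges gives the boundary count: gcd(7,1) + gcd(16,15) + gcd(30,1) + gcd(7,15) = 1+1+1+1 = 4.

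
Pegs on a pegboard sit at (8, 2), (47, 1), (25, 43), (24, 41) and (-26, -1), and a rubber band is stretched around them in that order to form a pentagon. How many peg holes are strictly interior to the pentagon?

The shoelace formula gives twice the area as |(8·1 − 47·2) + (47·43 − 25·1) + (25·41 − 24·43) + (24·(-1) − (-26)·41) + ((-26)·2 − 8·(-1))| = 2901, so the area is 2901/2.
The number of boundary lattice points is Σ gcd(|Δx|,|Δy|) = gcd(39,1) + gcd(22,42) + gcd(1,2) + gcd(50,42) + gcd(34,3) = 1+2+1+2+1 = 7.
By Pick's theorem A = I + B/2 − 1, so I = 2901/2 − 7/2 + 1 = 1448.

1448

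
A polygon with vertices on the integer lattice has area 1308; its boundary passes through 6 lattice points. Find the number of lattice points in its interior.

1306

From Pick's theorem, I = A − B/2 + 1 = 1308 − 6/2 + 1 = 1306.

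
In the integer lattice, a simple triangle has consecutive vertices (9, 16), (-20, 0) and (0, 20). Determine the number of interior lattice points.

Using the shoelace formula, 2A = |(9·0 − (-20)·16) + ((-20)·20 − 0·0) + (0·16 − 9·20)| = 260, so the area is 130.
Along each edge there are gcd(|Δx|,|Δy|)+1 lattice points, so counting each shared vertex once the boundary has gcd(29,16) + gcd(20,20) + gcd(9,4) = 1+20+1 = 22.
Pick's theorem gives I = A − B/2 + 1 = 130 − 22/2 + 1 = 120.

120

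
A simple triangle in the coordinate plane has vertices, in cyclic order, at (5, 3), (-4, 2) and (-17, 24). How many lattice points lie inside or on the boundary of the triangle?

108

By the shoelace formula, twice the signed area is |[5·2 − (-4)·3] + [(-4)·24 − (-17)·2] + [(-17)·3 − 5·24]| = 211, so the area is 105.5.
The number of boundary lattice points is Σ gcd(|Δx|,|Δy|) = gcd(9,1) + gcd(13,22) + gcd(22,21) = 1+1+1 = 3.
Pick's theorem gives I = A − B/2 + 1 = 105.5 − 3/2 + 1 = 105, so the closed region contains I + B = 105 + 3 = 108 lattice points.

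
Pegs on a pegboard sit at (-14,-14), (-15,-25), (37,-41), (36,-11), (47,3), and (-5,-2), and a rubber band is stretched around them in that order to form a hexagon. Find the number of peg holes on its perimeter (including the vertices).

11

The number of boundary lattice points is Σ gcd(|Δx|,|Δy|) = gcd(1,11) + gcd(52,16) + gcd(1,30) + gcd(11,14) + gcd(52,5) + gcd(9,12) = 1+4+1+1+1+3 = 11.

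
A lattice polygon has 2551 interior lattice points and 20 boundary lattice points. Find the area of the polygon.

2560

Pick's theorem states A = I + B/2 − 1, so A = 2551 + 20/2 − 1 = 2560.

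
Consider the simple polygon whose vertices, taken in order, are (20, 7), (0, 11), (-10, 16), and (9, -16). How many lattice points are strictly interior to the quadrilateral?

360

By the shoelace formula, twice the signed area is |(20·11 − 0·7) + (0·16 − (-10)·11) + ((-10)·(-16) − 9·16) + (9·7 − 20·(-16))| = 729, so the area is 364.5.
Summing gcd(|Δx|,|Δy|) over the edges gives the boundary count: gcd(20,4) + gcd(10,5) + gcd(19,32) + gcd(11,23) = 4+5+1+1 = 11.
Pick's theorem gives I = A − B/2 + 1 = 364.5 − 11/2 + 1 = 360.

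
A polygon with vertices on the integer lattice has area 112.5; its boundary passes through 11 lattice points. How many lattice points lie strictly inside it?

108

From Pick's theorem, I = A − B/2 + 1 = 112.5 − 11/2 + 1 = 108.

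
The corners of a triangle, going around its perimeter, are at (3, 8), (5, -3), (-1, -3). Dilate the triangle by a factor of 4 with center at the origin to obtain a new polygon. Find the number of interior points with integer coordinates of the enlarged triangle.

The shoelace formula gives twice the area as |(3·(-3) − 5·8) + (5·(-3) − (-1)·(-3)) + ((-1)·8 − 3·(-3))| = 66, so the area is 33.
Summing gcd(|Δx|,|Δy|) over the edges gives the boundary count: gcd(2,11) + gcd(6,0) + gcd(4,11) = 1+6+1 = 8.
Scaling by 4 multiplies the area by 4² = 16 (so the new area is 528) and multiplies the boundary lattice-point count by 4, giving 32.
By Pick's theorem, the interior count of the dilated polygon is 528 − 32/2 + 1 = 513.

513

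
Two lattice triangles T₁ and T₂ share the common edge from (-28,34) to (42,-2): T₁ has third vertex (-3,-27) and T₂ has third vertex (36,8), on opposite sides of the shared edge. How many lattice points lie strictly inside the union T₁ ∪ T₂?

1923

The union is the simple quadrilateral with vertices (-28,34), (-3,-27), (42,-2), (36,8) in order.
By the shoelace formula, twice the signed area is |((-28)·(-27) − (-3)·34) + ((-3)·(-2) − 42·(-27)) + (42·8 − 36·(-2)) + (36·34 − (-28)·8)| = 3854, so the area is 1927.
The number of boundary lattice points is Σ gcd(|Δx|,|Δy|) = gcd(25,61) + gcd(45,25) + gcd(6,10) + gcd(64,26) = 1+5+2+2 = 10.
By Pick's theorem I = A − B/2 + 1 = 1927 − 10/2 + 1 = 1923.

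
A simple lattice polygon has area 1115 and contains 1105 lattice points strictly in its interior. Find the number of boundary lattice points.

22

Pick's theorem gives A = I + B/2 − 1, so B = 2(A − I + 1) = 2(1115 − 1105 + 1) = 22.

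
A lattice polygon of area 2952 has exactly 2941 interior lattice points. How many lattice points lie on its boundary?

Pick's theorem gives A = I + B/2 − 1, so B = 2(A − I + 1) = 2(2952 − 2941 + 1) = 24.

24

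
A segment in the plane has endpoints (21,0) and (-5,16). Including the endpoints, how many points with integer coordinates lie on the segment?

The number of lattice points on a segment between lattice points is gcd(|Δx|,|Δy|) + 1 = gcd(26,16) + 1 = 2 + 1 = 3.

3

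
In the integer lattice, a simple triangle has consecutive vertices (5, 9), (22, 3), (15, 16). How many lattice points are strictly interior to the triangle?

89

By the shoelace formula, twice the signed area is |(5·3 − 22·9) + (22·16 − 15·3) + (15·9 − 5·16)| = 179, so the area is 89.5.
Summing gcd(|Δx|,|Δy|) over the edges gives the boundary count: gcd(17,6) + gcd(7,13) + gcd(10,7) = 1+1+1 = 3.
By Pick's theorem A = I + B/2 − 1, so I = 89.5 − 3/2 + 1 = 89.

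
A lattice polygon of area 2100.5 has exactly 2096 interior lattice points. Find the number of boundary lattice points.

Pick's theorem gives A = I + B/2 − 1, so B = 2(A − I + 1) = 2(2100.5 − 2096 + 1) = 11.

11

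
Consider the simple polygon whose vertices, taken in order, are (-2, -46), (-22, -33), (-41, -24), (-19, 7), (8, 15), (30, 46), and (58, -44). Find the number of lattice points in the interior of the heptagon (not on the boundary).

By the shoelace formula, twice the signed area is |[(-2)·(-33) − (-22)·(-46)] + [(-22)·(-24) − (-41)·(-33)] + [(-41)·7 − (-19)·(-24)] + [(-19)·15 − 8·7] + [8·46 − 30·15] + [30·(-44) − 58·46] + [58·(-46) − (-2)·(-44)]| = 9681, so the area is 4840.5.
Along each edge there are gcd(|Δx|,|Δy|)+1 lattice points, so counting each shared vertex once the boundary has gcd(20,13) + gcd(19,9) + gcd(22,31) + gcd(27,8) + gcd(22,31) + gcd(28,90) + gcd(60,2) = 1+1+1+1+1+2+2 = 9.
Pick's theorem gives I = A − B/2 + 1 = 4840.5 − 9/2 + 1 = 4837.

4837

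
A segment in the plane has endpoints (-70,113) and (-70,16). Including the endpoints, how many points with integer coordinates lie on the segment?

The number of lattice points on a segment between lattice points is gcd(|Δx|,|Δy|) + 1 = gcd(0,97) + 1 = 97 + 1 = 98.

98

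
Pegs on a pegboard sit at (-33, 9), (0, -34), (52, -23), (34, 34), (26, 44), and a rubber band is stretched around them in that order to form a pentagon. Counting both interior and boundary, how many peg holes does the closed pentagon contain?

3874

By the shoelace formula, twice the signed area is |((-33)·(-34) − 0·9) + (0·(-23) − 52·(-34)) + (52·34 − 34·(-23)) + (34·44 − 26·34) + (26·9 − (-33)·44)| = 7738, so the area is 3869.
Summing gcd(|Δx|,|Δy|) over the edges gives the boundary count: gcd(33,43) + gcd(52,11) + gcd(18,57) + gcd(8,10) + gcd(59,35) = 1+1+3+2+1 = 8.
Pick's theorem gives I = A − B/2 + 1 = 3869 − 8/2 + 1 = 3866, so the closed region contains I + B = 3866 + 8 = 3874 lattice points.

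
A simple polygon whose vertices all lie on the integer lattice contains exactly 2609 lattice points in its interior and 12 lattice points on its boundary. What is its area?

By Pick's theorem, A = I + B/2 − 1 = 2609 + 12/2 − 1 = 2614.

2614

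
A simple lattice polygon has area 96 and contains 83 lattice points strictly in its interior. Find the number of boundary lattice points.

Pick's theorem gives A = I + B/2 − 1, so B = 2(A − I + 1) = 2(96 − 83 + 1) = 28.

28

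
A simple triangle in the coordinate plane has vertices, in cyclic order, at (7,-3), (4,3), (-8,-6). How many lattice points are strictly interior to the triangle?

46

Using the shoelace formula, 2A = |(7·3 − 4·(-3)) + (4·(-6) − (-8)·3) + ((-8)·(-3) − 7·(-6))| = 99, so the area is 99/2.
The number of boundary lattice points is Σ gcd(|Δx|,|Δy|) = gcd(3,6) + gcd(12,9) + gcd(15,3) = 3+3+3 = 9.
By Pick's theorem A = I + B/2 − 1, so I = 99/2 − 9/2 + 1 = 46.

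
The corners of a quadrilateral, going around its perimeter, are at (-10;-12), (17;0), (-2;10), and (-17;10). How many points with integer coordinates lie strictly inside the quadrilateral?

405

The shoelace formula gives twice the area as |[(-10)·0 − 17·(-12)] + [17·10 − (-2)·0] + [(-2)·10 − (-17)·10] + [(-17)·(-12) − (-10)·10]| = 828, so the area is 414.
Summing gcd(|Δx|,|Δy|) over the edges gives the boundary count: gcd(27,12) + gcd(19,10) + gcd(15,0) + gcd(7,22) = 3+1+15+1 = 20.
Pick's theorem gives I = A − B/2 + 1 = 414 − 20/2 + 1 = 405.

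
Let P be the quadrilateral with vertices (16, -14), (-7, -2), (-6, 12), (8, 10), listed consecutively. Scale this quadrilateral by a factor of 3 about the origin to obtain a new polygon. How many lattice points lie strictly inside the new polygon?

The shoelace formula gives twice the area as |[16·(-2) − (-7)·(-14)] + [(-7)·12 − (-6)·(-2)] + [(-6)·10 − 8·12] + [8·(-14) − 16·10]| = 654, so the area is 327.
Summing gcd(|Δx|,|Δy|) over the edges gives the boundary count: gcd(23,12) + gcd(1,14) + gcd(14,2) + gcd(8,24) = 1+1+2+8 = 12.
Scaling by 3 multiplies the area by 3² = 9 (so the new area is 2943) and multiplies the boundary lattice-point count by 3, giving 36.
By Pick's theorem, the interior count of the dilated polygon is 2943 − 36/2 + 1 = 2926.

2926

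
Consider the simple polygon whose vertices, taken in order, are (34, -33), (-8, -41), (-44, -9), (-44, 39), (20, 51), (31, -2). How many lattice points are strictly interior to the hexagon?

The shoelace formula gives twice the area as |(34·(-41) − (-8)·(-33)) + ((-8)·(-9) − (-44)·(-41)) + ((-44)·39 − (-44)·(-9)) + ((-44)·51 − 20·39) + (20·(-2) − 31·51) + (31·(-33) − 34·(-2))| = 11102, so the area is 5551.
The number of boundary lattice points is Σ gcd(|Δx|,|Δy|) = gcd(42,8) + gcd(36,32) + gcd(0,48) + gcd(64,12) + gcd(11,53) + gcd(3,31) = 2+4+48+4+1+1 = 60.
Pick's theorem gives I = A − B/2 + 1 = 5551 − 60/2 + 1 = 5522.

5522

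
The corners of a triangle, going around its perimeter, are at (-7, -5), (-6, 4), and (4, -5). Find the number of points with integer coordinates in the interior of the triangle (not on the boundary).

The shoelace formula gives twice the area as |[(-7)·4 − (-6)·(-5)] + [(-6)·(-5) − 4·4] + [4·(-5) − (-7)·(-5)]| = 99, so the area is 99/2.
Summing gcd(|Δx|,|Δy|) over the edges gives the boundary count: gcd(1,9) + gcd(10,9) + gcd(11,0) = 1+1+11 = 13.
Pick's theorem gives I = A − B/2 + 1 = 99/2 − 13/2 + 1 = 44.

44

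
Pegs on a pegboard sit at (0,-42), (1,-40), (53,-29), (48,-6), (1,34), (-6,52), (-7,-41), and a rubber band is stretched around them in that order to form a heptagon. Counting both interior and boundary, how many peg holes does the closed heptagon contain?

3007

Using the shoelace formula, 2A = |(0·(-40) − 1·(-42)) + (1·(-29) − 53·(-40)) + (53·(-6) − 48·(-29)) + (48·34 − 1·(-6)) + (1·52 − (-6)·34) + ((-6)·(-41) − (-7)·52) + ((-7)·(-42) − 0·(-41))| = 6005, so the area is 3002.5.
Summing gcd(|Δx|,|Δy|) over the edges gives the boundary count: gcd(1,2) + gcd(52,11) + gcd(5,23) + gcd(47,40) + gcd(7,18) + gcd(1,93) + gcd(7,1) = 1+1+1+1+1+1+1 = 7.
Pick's theorem gives I = A − B/2 + 1 = 3002.5 − 7/2 + 1 = 3000, so the closed region contains I + B = 3000 + 7 = 3007 lattice points.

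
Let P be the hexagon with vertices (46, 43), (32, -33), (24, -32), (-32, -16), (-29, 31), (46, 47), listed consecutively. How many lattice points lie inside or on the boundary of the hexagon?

4491

Using the shoelace formula, 2A = |(46·(-33) − 32·43) + (32·(-32) − 24·(-33)) + (24·(-16) − (-32)·(-32)) + ((-32)·31 − (-29)·(-16)) + ((-29)·47 − 46·31) + (46·43 − 46·47)| = 8963, so the area is 8963/2.
The number of boundary lattice points is Σ gcd(|Δx|,|Δy|) = gcd(14,76) + gcd(8,1) + gcd(56,16) + gcd(3,47) + gcd(75,16) + gcd(0,4) = 2+1+8+1+1+4 = 17.
Pick's theorem gives I = A − B/2 + 1 = 8963/2 − 17/2 + 1 = 4474, so the closed region contains I + B = 4474 + 17 = 4491 lattice points.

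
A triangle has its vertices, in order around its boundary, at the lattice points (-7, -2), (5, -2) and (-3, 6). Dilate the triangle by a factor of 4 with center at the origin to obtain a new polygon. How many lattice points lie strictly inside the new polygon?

Using the shoelace formula, 2A = |[(-7)·(-2) − 5·(-2)] + [5·6 − (-3)·(-2)] + [(-3)·(-2) − (-7)·6]| = 96, so the area is 48.
The number of boundary lattice points is Σ gcd(|Δx|,|Δy|) = gcd(12,0) + gcd(8,8) + gcd(4,8) = 12+8+4 = 24.
Scaling by 4 multiplies the area by 4² = 16 (so the new area is 768) and multiplies the boundary lattice-point count by 4, giving 96.
By Pick's theorem, the interior count of the dilated polygon is 768 − 96/2 + 1 = 721.

721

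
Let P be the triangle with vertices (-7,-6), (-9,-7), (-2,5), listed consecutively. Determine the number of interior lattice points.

8

By the shoelace formula, twice the signed area is |((-7)·(-7) − (-9)·(-6)) + ((-9)·5 − (-2)·(-7)) + ((-2)·(-6) − (-7)·5)| = 17, so the area is 8.5.
Summing gcd(|Δx|,|Δy|) over the edges gives the boundary count: gcd(2,1) + gcd(7,12) + gcd(5,11) = 1+1+1 = 3.
Pick's theorem gives I = A − B/2 + 1 = 8.5 − 3/2 + 1 = 8.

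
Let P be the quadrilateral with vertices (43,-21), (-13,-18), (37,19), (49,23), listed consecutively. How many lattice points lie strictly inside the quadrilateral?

Using the shoelace formula, 2A = |[43·(-18) − (-13)·(-21)] + [(-13)·19 − 37·(-18)] + [37·23 − 49·19] + [49·(-21) − 43·23]| = 2726, so the area is 1363.
Summing gcd(|Δx|,|Δy|) over the edges gives the boundary count: gcd(56,3) + gcd(50,37) + gcd(12,4) + gcd(6,44) = 1+1+4+2 = 8.
By Pick's theorem A = I + B/2 − 1, so I = 1363 − 8/2 + 1 = 1360.

1360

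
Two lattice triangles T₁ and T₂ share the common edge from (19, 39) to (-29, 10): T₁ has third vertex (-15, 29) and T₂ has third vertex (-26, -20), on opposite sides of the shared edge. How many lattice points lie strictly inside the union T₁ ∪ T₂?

1014

The union is the simple quadrilateral with vertices (19, 39), (-15, 29), (-29, 10), (-26, -20) in order.
By the shoelace formula, twice the signed area is |(19·29 − (-15)·39) + ((-15)·10 − (-29)·29) + ((-29)·(-20) − (-26)·10) + ((-26)·39 − 19·(-20))| = 2033, so the area is 2033/2.
Summing gcd(|Δx|,|Δy|) over the edges gives the boundary count: gcd(34,10) + gcd(14,19) + gcd(3,30) + gcd(45,59) = 2+1+3+1 = 7.
By Pick's theorem I = A − B/2 + 1 = 2033/2 − 7/2 + 1 = 1014.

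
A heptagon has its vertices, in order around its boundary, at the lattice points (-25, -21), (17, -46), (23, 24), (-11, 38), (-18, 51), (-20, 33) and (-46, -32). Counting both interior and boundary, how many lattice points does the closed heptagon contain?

By the shoelace formula, twice the signed area is |[(-25)·(-46) − 17·(-21)] + [17·24 − 23·(-46)] + [23·38 − (-11)·24] + [(-11)·51 − (-18)·38] + [(-18)·33 − (-20)·51] + [(-20)·(-32) − (-46)·33] + [(-46)·(-21) − (-25)·(-32)]| = 6984, so the area is 3492.
Along each edge there are gcd(|Δx|,|Δy|)+1 lattice points, so counting each shared vertex once the boundary has gcd(42,25) + gcd(6,70) + gcd(34,14) + gcd(7,13) + gcd(2,18) + gcd(26,65) + gcd(21,11) = 1+2+2+1+2+13+1 = 22.
Pick's theorem gives I = A − B/2 + 1 = 3492 − 22/2 + 1 = 3482, so the closed region contains I + B = 3482 + 22 = 3504 lattice points.

3504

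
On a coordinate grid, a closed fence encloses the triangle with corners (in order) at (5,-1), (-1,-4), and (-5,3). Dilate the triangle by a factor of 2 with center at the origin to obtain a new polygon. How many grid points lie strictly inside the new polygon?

103

Using the shoelace formula, 2A = |(5·(-4) − (-1)·(-1)) + ((-1)·3 − (-5)·(-4)) + ((-5)·(-1) − 5·3)| = 54, so the area is 27.
Summing gcd(|Δx|,|Δy|) over the edges gives the boundary count: gcd(6,3) + gcd(4,7) + gcd(10,4) = 3+1+2 = 6.
Scaling by 2 multiplies the area by 2² = 4 (so the new area is 108) and multiplies the boundary lattice-point count by 2, giving 12.
By Pick's theorem, the interior count of the dilated polygon is 108 − 12/2 + 1 = 103.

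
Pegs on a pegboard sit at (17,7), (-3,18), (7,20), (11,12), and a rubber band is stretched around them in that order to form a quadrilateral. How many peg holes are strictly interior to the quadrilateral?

58

Using the shoelace formula, 2A = |(17·18 − (-3)·7) + ((-3)·20 − 7·18) + (7·12 − 11·20) + (11·7 − 17·12)| = 122, so the area is 61.
Summing gcd(|Δx|,|Δy|) over the edges gives the boundary count: gcd(20,11) + gcd(10,2) + gcd(4,8) + gcd(6,5) = 1+2+4+1 = 8.
By Pick's theorem A = I + B/2 − 1, so I = 61 − 8/2 + 1 = 58.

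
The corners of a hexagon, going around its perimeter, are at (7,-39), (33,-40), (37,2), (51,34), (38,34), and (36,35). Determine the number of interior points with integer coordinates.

1295

The shoelace formula gives twice the area as |(7·(-40) − 33·(-39)) + (33·2 − 37·(-40)) + (37·34 − 51·2) + (51·34 − 38·34) + (38·35 − 36·34) + (36·(-39) − 7·35)| = 2608, so the area is 1304.
The number of boundary lattice points is Σ gcd(|Δx|,|Δy|) = gcd(26,1) + gcd(4,42) + gcd(14,32) + gcd(13,0) + gcd(2,1) + gcd(29,74) = 1+2+2+13+1+1 = 20.
Pick's theorem gives I = A − B/2 + 1 = 1304 − 20/2 + 1 = 1295.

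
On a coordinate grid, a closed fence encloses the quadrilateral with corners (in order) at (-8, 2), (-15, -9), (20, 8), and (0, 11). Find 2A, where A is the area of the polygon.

470

The shoelace formula gives twice the area as |((-8)·(-9) − (-15)·2) + ((-15)·8 − 20·(-9)) + (20·11 − 0·8) + (0·2 − (-8)·11)| = 470, so the area is 235.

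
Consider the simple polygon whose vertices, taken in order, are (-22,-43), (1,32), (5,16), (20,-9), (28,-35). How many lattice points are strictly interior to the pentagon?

1790

By the shoelace formula, twice the signed area is |((-22)·32 − 1·(-43)) + (1·16 − 5·32) + (5·(-9) − 20·16) + (20·(-35) − 28·(-9)) + (28·(-43) − (-22)·(-35))| = 3592, so the area is 1796.
Along each edge there are gcd(|Δx|,|Δy|)+1 lattice points, so counting each shared vertex once the boundary has gcd(23,75) + gcd(4,16) + gcd(15,25) + gcd(8,26) + gcd(50,8) = 1+4+5+2+2 = 14.
By Pick's theorem A = I + B/2 − 1, so I = 1796 − 14/2 + 1 = 1790.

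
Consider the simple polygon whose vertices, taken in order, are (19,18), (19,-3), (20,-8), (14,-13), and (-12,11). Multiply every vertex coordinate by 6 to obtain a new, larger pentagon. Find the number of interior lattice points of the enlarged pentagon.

Using the shoelace formula, 2A = |(19·(-3) − 19·18) + (19·(-8) − 20·(-3)) + (20·(-13) − 14·(-8)) + (14·11 − (-12)·(-13)) + ((-12)·18 − 19·11)| = 1066, so the area is 533.
Along each edge there are gcd(|Δx|,|Δy|)+1 lattice points, so counting each shared vertex once the boundary has gcd(0,21) + gcd(1,5) + gcd(6,5) + gcd(26,24) + gcd(31,7) = 21+1+1+2+1 = 26.
Scaling by 6 multiplies the area by 6² = 36 (so the new area is 19188) and multiplies the boundary lattice-point count by 6, giving 156.
By Pick's theorem, the interior count of the dilated polygon is 19188 − 156/2 + 1 = 19111.

19111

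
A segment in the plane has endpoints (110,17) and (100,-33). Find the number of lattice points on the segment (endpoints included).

11

The number of lattice points on a segment between lattice points is gcd(|Δx|,|Δy|) + 1 = gcd(10,50) + 1 = 10 + 1 = 11.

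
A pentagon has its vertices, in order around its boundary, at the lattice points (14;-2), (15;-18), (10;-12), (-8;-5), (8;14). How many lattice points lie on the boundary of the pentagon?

Along each edge there are gcd(|Δx|,|Δy|)+1 lattice points, so counting each shared vertex once the boundary has gcd(1,16) + gcd(5,6) + gcd(18,7) + gcd(16,19) + gcd(6,16) = 1+1+1+1+2 = 6.

6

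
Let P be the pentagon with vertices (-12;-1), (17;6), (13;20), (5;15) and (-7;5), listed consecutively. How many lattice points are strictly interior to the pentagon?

The shoelace formula gives twice the area as |[(-12)·6 − 17·(-1)] + [17·20 − 13·6] + [13·15 − 5·20] + [5·5 − (-7)·15] + [(-7)·(-1) − (-12)·5]| = 499, so the area is 499/2.
Summing gcd(|Δx|,|Δy|) over the edges gives the boundary count: gcd(29,7) + gcd(4,14) + gcd(8,5) + gcd(12,10) + gcd(5,6) = 1+2+1+2+1 = 7.
By Pick's theorem A = I + B/2 − 1, so I = 499/2 − 7/2 + 1 = 247.

247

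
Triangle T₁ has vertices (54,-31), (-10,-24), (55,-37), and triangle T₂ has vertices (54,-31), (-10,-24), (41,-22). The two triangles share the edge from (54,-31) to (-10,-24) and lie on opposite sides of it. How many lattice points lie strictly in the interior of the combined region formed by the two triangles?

424

The union is the simple quadrilateral with vertices (54,-31), (55,-37), (-10,-24), (41,-22) in order.
Using the shoelace formula, 2A = |(54·(-37) − 55·(-31)) + (55·(-24) − (-10)·(-37)) + ((-10)·(-22) − 41·(-24)) + (41·(-31) − 54·(-22))| = 862, so the area is 431.
Summing gcd(|Δx|,|Δy|) over the edges gives the boundary count: gcd(1,6) + gcd(65,13) + gcd(51,2) + gcd(13,9) = 1+13+1+1 = 16.
By Pick's theorem I = A − B/2 + 1 = 431 − 16/2 + 1 = 424.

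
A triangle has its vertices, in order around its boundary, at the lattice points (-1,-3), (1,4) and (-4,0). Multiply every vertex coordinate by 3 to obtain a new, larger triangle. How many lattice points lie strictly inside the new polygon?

115

By the shoelace formula, twice the signed area is |((-1)·4 − 1·(-3)) + (1·0 − (-4)·4) + ((-4)·(-3) − (-1)·0)| = 27, so the area is 13.5.
Along each edge there are gcd(|Δx|,|Δy|)+1 lattice points, so counting each shared vertex once the boundary has gcd(2,7) + gcd(5,4) + gcd(3,3) = 1+1+3 = 5.
Scaling by 3 multiplies the area by 3² = 9 (so the new area is 121.5) and multiplies the boundary lattice-point count by 3, giving 15.
By Pick's theorem, the interior count of the dilated polygon is 121.5 − 15/2 + 1 = 115.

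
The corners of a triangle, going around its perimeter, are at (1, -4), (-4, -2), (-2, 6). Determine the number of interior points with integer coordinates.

21

By the shoelace formula, twice the signed area is |(1·(-2) − (-4)·(-4)) + ((-4)·6 − (-2)·(-2)) + ((-2)·(-4) − 1·6)| = 44, so the area is 22.
The number of boundary lattice points is Σ gcd(|Δx|,|Δy|) = gcd(5,2) + gcd(2,8) + gcd(3,10) = 1+2+1 = 4.
Pick's theorem gives I = A − B/2 + 1 = 22 − 4/2 + 1 = 21.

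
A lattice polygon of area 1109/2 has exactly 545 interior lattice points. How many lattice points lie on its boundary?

21

Pick's theorem gives A = I + B/2 − 1, so B = 2(A − I + 1) = 2(1109/2 − 545 + 1) = 21.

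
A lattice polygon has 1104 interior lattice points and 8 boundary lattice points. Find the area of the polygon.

1107

Pick's theorem states A = I + B/2 − 1, so A = 1104 + 8/2 − 1 = 1107.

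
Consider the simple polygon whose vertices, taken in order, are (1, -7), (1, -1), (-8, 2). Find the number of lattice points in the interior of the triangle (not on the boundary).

Using the shoelace formula, 2A = |[1·(-1) − 1·(-7)] + [1·2 − (-8)·(-1)] + [(-8)·(-7) − 1·2]| = 54, so the area is 27.
Along each edge there are gcd(|Δx|,|Δy|)+1 lattice points, so counting each shared vertex once the boundary has gcd(0,6) + gcd(9,3) + gcd(9,9) = 6+3+9 = 18.
By Pick's theorem A = I + B/2 − 1, so I = 27 − 18/2 + 1 = 19.

19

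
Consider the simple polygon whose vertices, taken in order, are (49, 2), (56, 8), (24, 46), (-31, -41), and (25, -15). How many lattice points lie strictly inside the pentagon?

2688

The shoelace formula gives twice the area as |[49·8 − 56·2] + [56·46 − 24·8] + [24·(-41) − (-31)·46] + [(-31)·(-15) − 25·(-41)] + [25·2 − 49·(-15)]| = 5381, so the area is 2690.5.
The number of boundary lattice points is Σ gcd(|Δx|,|Δy|) = gcd(7,6) + gcd(32,38) + gcd(55,87) + gcd(56,26) + gcd(24,17) = 1+2+1+2+1 = 7.
Pick's theorem gives I = A − B/2 + 1 = 2690.5 − 7/2 + 1 = 2688.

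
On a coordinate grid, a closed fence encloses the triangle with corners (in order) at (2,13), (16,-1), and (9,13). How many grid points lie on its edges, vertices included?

Summing gcd(|Δx|,|Δy|) over the edges gives the boundary count: gcd(14,14) + gcd(7,14) + gcd(7,0) = 14+7+7 = 28.

28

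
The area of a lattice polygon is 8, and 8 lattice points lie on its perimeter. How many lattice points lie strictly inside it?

Pick's theorem A = I + B/2 − 1 rearranges to I = A − B/2 + 1 = 8 − 8/2 + 1 = 5.

5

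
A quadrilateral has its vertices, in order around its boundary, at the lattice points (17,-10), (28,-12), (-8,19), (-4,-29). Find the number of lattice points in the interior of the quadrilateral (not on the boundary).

By the shoelace formula, twice the signed area is |(17·(-12) − 28·(-10)) + (28·19 − (-8)·(-12)) + ((-8)·(-29) − (-4)·19) + ((-4)·(-10) − 17·(-29))| = 1353, so the area is 676.5.
Along each edge there are gcd(|Δx|,|Δy|)+1 lattice points, so counting each shared vertex once the boundary has gcd(11,2) + gcd(36,31) + gcd(4,48) + gcd(21,19) = 1+1+4+1 = 7.
By Pick's theorem A = I + B/2 − 1, so I = 676.5 − 7/2 + 1 = 674.

674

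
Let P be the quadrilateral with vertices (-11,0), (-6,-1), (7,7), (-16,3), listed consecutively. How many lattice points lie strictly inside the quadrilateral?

70

By the shoelace formula, twice the signed area is |[(-11)·(-1) − (-6)·0] + [(-6)·7 − 7·(-1)] + [7·3 − (-16)·7] + [(-16)·0 − (-11)·3]| = 142, so the area is 71.
The number of boundary lattice points is Σ gcd(|Δx|,|Δy|) = gcd(5,1) + gcd(13,8) + gcd(23,4) + gcd(5,3) = 1+1+1+1 = 4.
By Pick's theorem A = I + B/2 − 1, so I = 71 − 4/2 + 1 = 70.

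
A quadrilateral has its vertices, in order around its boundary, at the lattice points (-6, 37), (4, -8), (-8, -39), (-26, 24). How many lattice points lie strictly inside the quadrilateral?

1165

By the shoelace formula, twice the signed area is |[(-6)·(-8) − 4·37] + [4·(-39) − (-8)·(-8)] + [(-8)·24 − (-26)·(-39)] + [(-26)·37 − (-6)·24]| = 2344, so the area is 1172.
Summing gcd(|Δx|,|Δy|) over the edges gives the boundary count: gcd(10,45) + gcd(12,31) + gcd(18,63) + gcd(20,13) = 5+1+9+1 = 16.
By Pick's theorem A = I + B/2 − 1, so I = 1172 − 16/2 + 1 = 1165.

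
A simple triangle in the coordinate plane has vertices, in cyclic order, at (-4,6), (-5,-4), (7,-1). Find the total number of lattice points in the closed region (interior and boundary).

62

Using the shoelace formula, 2A = |((-4)·(-4) − (-5)·6) + ((-5)·(-1) − 7·(-4)) + (7·6 − (-4)·(-1))| = 117, so the area is 58.5.
Summing gcd(|Δx|,|Δy|) over the edges gives the boundary count: gcd(1,10) + gcd(12,3) + gcd(11,7) = 1+3+1 = 5.
Pick's theorem gives I = A − B/2 + 1 = 58.5 − 5/2 + 1 = 57, so the closed region contains I + B = 57 + 5 = 62 lattice points.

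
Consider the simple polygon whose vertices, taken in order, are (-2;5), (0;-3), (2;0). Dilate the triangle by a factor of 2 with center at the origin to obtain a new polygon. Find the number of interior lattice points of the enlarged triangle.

41

Using the shoelace formula, 2A = |((-2)·(-3) − 0·5) + (0·0 − 2·(-3)) + (2·5 − (-2)·0)| = 22, so the area is 11.
The number of boundary lattice points is Σ gcd(|Δx|,|Δy|) = gcd(2,8) + gcd(2,3) + gcd(4,5) = 2+1+1 = 4.
Scaling by 2 multiplies the area by 2² = 4 (so the new area is 44) and multiplies the boundary lattice-point count by 2, giving 8.
By Pick's theorem, the interior count of the dilated polygon is 44 − 8/2 + 1 = 41.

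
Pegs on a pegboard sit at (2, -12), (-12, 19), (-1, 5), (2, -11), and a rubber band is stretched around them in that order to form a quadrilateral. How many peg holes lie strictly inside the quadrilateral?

Using the shoelace formula, 2A = |(2·19 − (-12)·(-12)) + ((-12)·5 − (-1)·19) + ((-1)·(-11) − 2·5) + (2·(-12) − 2·(-11))| = 148, so the area is 74.
Summing gcd(|Δx|,|Δy|) over the edges gives the boundary count: gcd(14,31) + gcd(11,14) + gcd(3,16) + gcd(0,1) = 1+1+1+1 = 4.
Pick's theorem gives I = A − B/2 + 1 = 74 − 4/2 + 1 = 73.

73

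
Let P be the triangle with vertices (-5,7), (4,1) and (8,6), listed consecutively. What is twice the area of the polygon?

By the shoelace formula, twice the signed area is |[(-5)·1 − 4·7] + [4·6 − 8·1] + [8·7 − (-5)·6]| = 69, so the area is 69/2.

69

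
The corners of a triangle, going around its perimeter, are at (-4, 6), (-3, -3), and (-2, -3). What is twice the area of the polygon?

9

The shoelace formula gives twice the area as |[(-4)·(-3) − (-3)·6] + [(-3)·(-3) − (-2)·(-3)] + [(-2)·6 − (-4)·(-3)]| = 9, so the area is 9/2.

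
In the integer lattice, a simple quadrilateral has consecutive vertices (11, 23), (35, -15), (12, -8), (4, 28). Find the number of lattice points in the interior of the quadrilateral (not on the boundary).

Using the shoelace formula, 2A = |(11·(-15) − 35·23) + (35·(-8) − 12·(-15)) + (12·28 − 4·(-8)) + (4·23 − 11·28)| = 918, so the area is 459.
Along each edge there are gcd(|Δx|,|Δy|)+1 lattice points, so counting each shared vertex once the boundary has gcd(24,38) + gcd(23,7) + gcd(8,36) + gcd(7,5) = 2+1+4+1 = 8.
Pick's theorem gives I = A − B/2 + 1 = 459 − 8/2 + 1 = 456.

456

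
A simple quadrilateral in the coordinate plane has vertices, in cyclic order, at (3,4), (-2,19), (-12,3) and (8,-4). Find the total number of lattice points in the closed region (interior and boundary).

183

The shoelace formula gives twice the area as |[3·19 − (-2)·4] + [(-2)·3 − (-12)·19] + [(-12)·(-4) − 8·3] + [8·4 − 3·(-4)]| = 355, so the area is 177.5.
The number of boundary lattice points is Σ gcd(|Δx|,|Δy|) = gcd(5,15) + gcd(10,16) + gcd(20,7) + gcd(5,8) = 5+2+1+1 = 9.
Pick's theorem gives I = A − B/2 + 1 = 177.5 − 9/2 + 1 = 174, so the closed region contains I + B = 174 + 9 = 183 lattice points.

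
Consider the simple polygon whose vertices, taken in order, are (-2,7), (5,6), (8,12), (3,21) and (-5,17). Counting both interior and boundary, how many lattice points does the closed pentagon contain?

By the shoelace formula, twice the signed area is |((-2)·6 − 5·7) + (5·12 − 8·6) + (8·21 − 3·12) + (3·17 − (-5)·21) + ((-5)·7 − (-2)·17)| = 252, so the area is 126.
Summing gcd(|Δx|,|Δy|) over the edges gives the boundary count: gcd(7,1) + gcd(3,6) + gcd(5,9) + gcd(8,4) + gcd(3,10) = 1+3+1+4+1 = 10.
Pick's theorem gives I = A − B/2 + 1 = 126 − 10/2 + 1 = 122, so the closed region contains I + B = 122 + 10 = 132 lattice points.

132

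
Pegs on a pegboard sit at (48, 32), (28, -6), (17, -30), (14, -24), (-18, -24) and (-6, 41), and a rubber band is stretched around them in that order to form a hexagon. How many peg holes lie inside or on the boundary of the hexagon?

2885

The shoelace formula gives twice the area as |[48·(-6) − 28·32] + [28·(-30) − 17·(-6)] + [17·(-24) − 14·(-30)] + [14·(-24) − (-18)·(-24)] + [(-18)·41 − (-6)·(-24)] + [(-6)·32 − 48·41]| = 5720, so the area is 2860.
The number of boundary lattice points is Σ gcd(|Δx|,|Δy|) = gcd(20,38) + gcd(11,24) + gcd(3,6) + gcd(32,0) + gcd(12,65) + gcd(54,9) = 2+1+3+32+1+9 = 48.
Pick's theorem gives I = A − B/2 + 1 = 2860 − 48/2 + 1 = 2837, so the closed region contains I + B = 2837 + 48 = 2885 lattice points.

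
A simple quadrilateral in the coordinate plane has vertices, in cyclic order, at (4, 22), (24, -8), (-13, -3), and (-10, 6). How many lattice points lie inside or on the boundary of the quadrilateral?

Using the shoelace formula, 2A = |(4·(-8) − 24·22) + (24·(-3) − (-13)·(-8)) + ((-13)·6 − (-10)·(-3)) + ((-10)·22 − 4·6)| = 1088, so the area is 544.
Along each edge there are gcd(|Δx|,|Δy|)+1 lattice points, so counting each shared vertex once the boundary has gcd(20,30) + gcd(37,5) + gcd(3,9) + gcd(14,16) = 10+1+3+2 = 16.
Pick's theorem gives I = A − B/2 + 1 = 544 − 16/2 + 1 = 537, so the closed region contains I + B = 537 + 16 = 553 lattice points.

553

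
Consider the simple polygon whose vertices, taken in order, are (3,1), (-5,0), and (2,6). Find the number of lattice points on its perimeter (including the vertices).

3

Along each edge there are gcd(|Δx|,|Δy|)+1 lattice points, so counting each shared vertex once the boundary has gcd(8,1) + gcd(7,6) + gcd(1,5) = 1+1+1 = 3.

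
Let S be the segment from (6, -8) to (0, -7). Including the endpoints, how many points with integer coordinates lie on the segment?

The number of lattice points on a segment between lattice points is gcd(|Δx|,|Δy|) + 1 = gcd(6,1) + 1 = 1 + 1 = 2.

2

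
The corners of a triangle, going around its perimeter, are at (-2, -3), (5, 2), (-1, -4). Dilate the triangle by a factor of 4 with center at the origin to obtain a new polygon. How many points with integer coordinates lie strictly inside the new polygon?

By the shoelace formula, twice the signed area is |[(-2)·2 − 5·(-3)] + [5·(-4) − (-1)·2] + [(-1)·(-3) − (-2)·(-4)]| = 12, so the area is 6.
Summing gcd(|Δx|,|Δy|) over the edges gives the boundary count: gcd(7,5) + gcd(6,6) + gcd(1,1) = 1+6+1 = 8.
Scaling by 4 multiplies the area by 4² = 16 (so the new area is 96) and multiplies the boundary lattice-point count by 4, giving 32.
By Pick's theorem, the interior count of the dilated polygon is 96 − 32/2 + 1 = 81.

81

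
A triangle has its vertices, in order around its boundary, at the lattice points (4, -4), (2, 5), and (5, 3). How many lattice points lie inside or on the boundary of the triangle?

14

The shoelace formula gives twice the area as |[4·5 − 2·(-4)] + [2·3 − 5·5] + [5·(-4) − 4·3]| = 23, so the area is 23/2.
The number of boundary lattice points is Σ gcd(|Δx|,|Δy|) = gcd(2,9) + gcd(3,2) + gcd(1,7) = 1+1+1 = 3.
Pick's theorem gives I = A − B/2 + 1 = 23/2 − 3/2 + 1 = 11, so the closed region contains I + B = 11 + 3 = 14 lattice points.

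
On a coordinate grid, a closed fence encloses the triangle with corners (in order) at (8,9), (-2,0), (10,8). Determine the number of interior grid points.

12

By the shoelace formula, twice the signed area is |[8·0 − (-2)·9] + [(-2)·8 − 10·0] + [10·9 − 8·8]| = 28, so the area is 14.
Along each edge there are gcd(|Δx|,|Δy|)+1 lattice points, so counting each shared vertex once the boundary has gcd(10,9) + gcd(12,8) + gcd(2,1) = 1+4+1 = 6.
By Pick's theorem A = I + B/2 − 1, so I = 14 − 6/2 + 1 = 12.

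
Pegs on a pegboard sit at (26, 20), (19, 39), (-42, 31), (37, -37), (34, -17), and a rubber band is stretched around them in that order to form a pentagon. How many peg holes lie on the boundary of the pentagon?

The number of boundary lattice points is Σ gcd(|Δx|,|Δy|) = gcd(7,19) + gcd(61,8) + gcd(79,68) + gcd(3,20) + gcd(8,37) = 1+1+1+1+1 = 5.

5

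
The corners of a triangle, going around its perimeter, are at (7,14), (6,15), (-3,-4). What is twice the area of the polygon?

Using the shoelace formula, 2A = |[7·15 − 6·14] + [6·(-4) − (-3)·15] + [(-3)·14 − 7·(-4)]| = 28, so the area is 14.

28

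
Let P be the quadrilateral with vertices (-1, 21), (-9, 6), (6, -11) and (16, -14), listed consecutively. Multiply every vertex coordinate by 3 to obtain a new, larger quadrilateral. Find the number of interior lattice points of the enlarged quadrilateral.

2965

By the shoelace formula, twice the signed area is |((-1)·6 − (-9)·21) + ((-9)·(-11) − 6·6) + (6·(-14) − 16·(-11)) + (16·21 − (-1)·(-14))| = 660, so the area is 330.
Summing gcd(|Δx|,|Δy|) over the edges gives the boundary count: gcd(8,15) + gcd(15,17) + gcd(10,3) + gcd(17,35) = 1+1+1+1 = 4.
Scaling by 3 multiplies the area by 3² = 9 (so the new area is 2970) and multiplies the boundary lattice-point count by 3, giving 12.
By Pick's theorem, the interior count of the dilated polygon is 2970 − 12/2 + 1 = 2965.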